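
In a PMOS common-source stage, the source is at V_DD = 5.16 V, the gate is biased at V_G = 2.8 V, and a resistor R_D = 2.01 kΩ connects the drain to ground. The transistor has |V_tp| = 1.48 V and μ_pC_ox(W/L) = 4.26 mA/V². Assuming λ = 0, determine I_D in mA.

I_D = 1.65 mA

V_SG = V_DD − V_G = 5.16 − 2.8 = 2.36 V, so V_ov = 2.36 − 1.48 = 0.88 V.
Assume saturation: I_D = ½ k_p V_ov² = 0.5 × 4.26 × 0.88² = 1.65 mA, giving V_SD = V_DD − I_D R_D = 5.16 − 1.65 × 2.01 = 1.84 V.
V_SD = 1.84 V ≥ V_ov = 0.88 V, confirming saturation.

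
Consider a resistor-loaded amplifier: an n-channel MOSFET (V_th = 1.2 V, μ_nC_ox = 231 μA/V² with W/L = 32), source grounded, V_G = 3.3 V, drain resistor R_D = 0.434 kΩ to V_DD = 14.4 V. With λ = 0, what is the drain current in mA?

I_D = 16.3 mA

V_GS = V_G = 3.3 V, so V_ov = 3.3 − 1.2 = 2.1 V.
k_n = μ_nC_ox · (W/L) = 7.392 mA/V².
Assume saturation: I_D = ½ k_n V_ov² = 0.5 × 7.392 × 2.1² = 16.3 mA, giving V_DS = V_DD − I_D R_D = 14.4 − 16.3 × 0.434 = 7.33 V.
V_DS = 7.33 V ≥ V_ov = 2.1 V, confirming saturation.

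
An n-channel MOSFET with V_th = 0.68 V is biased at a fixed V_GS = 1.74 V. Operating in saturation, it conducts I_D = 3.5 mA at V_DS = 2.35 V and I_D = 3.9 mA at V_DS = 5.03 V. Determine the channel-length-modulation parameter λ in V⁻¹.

λ = 0.0474 V⁻¹

With V_GS fixed, I_D ∝ (1 + λ V_DS) in saturation, so I_D2/I_D1 = (1 + λ V_DS2)/(1 + λ V_DS1).
3.9/3.5 = 1.114 = (1 + 5.03 λ)/(1 + 2.35 λ).
Solving: λ (I_D1 V_DS2 − I_D2 V_DS1) = I_D2 − I_D1, so λ = (3.9 − 3.5) / (3.5 × 5.03 − 3.9 × 2.35) = 0.4 / 8.44 = 0.0474 V⁻¹.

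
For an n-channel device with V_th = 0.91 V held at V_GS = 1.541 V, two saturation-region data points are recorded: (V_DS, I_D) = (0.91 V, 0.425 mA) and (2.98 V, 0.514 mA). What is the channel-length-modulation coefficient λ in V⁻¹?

λ = 0.111 V⁻¹

With V_GS fixed, I_D ∝ (1 + λ V_DS) in saturation, so I_D2/I_D1 = (1 + λ V_DS2)/(1 + λ V_DS1).
0.514/0.425 = 1.209 = (1 + 2.98 λ)/(1 + 0.91 λ).
Solving: λ (I_D1 V_DS2 − I_D2 V_DS1) = I_D2 − I_D1, so λ = (0.514 − 0.425) / (0.425 × 2.98 − 0.514 × 0.91) = 0.089 / 0.799 = 0.111 V⁻¹.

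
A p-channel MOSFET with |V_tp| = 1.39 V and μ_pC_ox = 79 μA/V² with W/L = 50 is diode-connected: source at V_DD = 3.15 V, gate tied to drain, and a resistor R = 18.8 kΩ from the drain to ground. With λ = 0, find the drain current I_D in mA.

With gate tied to drain, V_SG = V_SD ≥ V_SG − |V_tp|, so the device is in saturation.
k_p = μ_pC_ox · (W/L) = 3.95 mA/V².
KCL at the drain: ½ k_p (V_SG − |V_tp|)² = (V_DD − V_SG)/R.
Let x = V_SG − 1.39. Then 37.1 x² + x − 1.76 = 0, giving x = 0.205 V (positive root), so V_SG = 1.59 V.
I_D = (V_DD − V_SG)/R = (3.15 − 1.59) / 18.8 = 0.0827 mA.

I_D = 0.0827 mA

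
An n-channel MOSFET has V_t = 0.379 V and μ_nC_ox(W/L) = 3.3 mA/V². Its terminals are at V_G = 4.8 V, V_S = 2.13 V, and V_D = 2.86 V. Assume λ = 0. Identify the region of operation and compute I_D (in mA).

V_GS = V_G − V_S = 4.8 − 2.13 = 2.67 V; V_DS = V_D − V_S = 2.86 − 2.13 = 0.73 V.
V_ov = V_GS − V_t = 2.67 − 0.379 = 2.29 V.
Since V_DS = 0.73 V < V_ov = 2.29 V, the device is in the triode region.
I_D = k_n [V_ov · V_DS − ½ V_DS²] = 3.3 × [2.29 × 0.73 − 0.5 × 0.73²] = 4.64 mA.

Triode; I_D = 4.64 mA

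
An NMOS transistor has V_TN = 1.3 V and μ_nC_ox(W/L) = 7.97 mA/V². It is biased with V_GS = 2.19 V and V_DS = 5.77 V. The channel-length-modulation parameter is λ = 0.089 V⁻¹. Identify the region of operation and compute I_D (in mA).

V_ov = V_GS − V_TN = 2.19 − 1.3 = 0.89 V.
Since V_DS = 5.77 V ≥ V_ov = 0.89 V, the device is in saturation.
I_D = ½ k_n V_ov² (1 + λ V_DS) = 0.5 × 7.97 × 0.89² × (1 + 0.089 × 5.77) = 4.78 mA.

Saturation; I_D = 4.78 mA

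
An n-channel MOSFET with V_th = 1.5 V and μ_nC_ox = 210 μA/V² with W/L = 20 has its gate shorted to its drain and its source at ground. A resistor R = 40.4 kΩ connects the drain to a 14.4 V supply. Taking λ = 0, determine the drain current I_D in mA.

I_D = 0.310 mA

With gate tied to drain, V_GS = V_DS ≥ V_GS − V_th, so the device is in saturation.
k_n = μ_nC_ox · (W/L) = 4.2 mA/V².
KCL at the drain: ½ k_n (V_GS − V_th)² = (V_DD − V_GS)/R.
Let x = V_GS − 1.5. Then 84.8 x² + x − 12.9 = 0, giving x = 0.384 V (positive root), so V_GS = 1.88 V.
I_D = (V_DD − V_GS)/R = (14.4 − 1.88) / 40.4 = 0.31 mA.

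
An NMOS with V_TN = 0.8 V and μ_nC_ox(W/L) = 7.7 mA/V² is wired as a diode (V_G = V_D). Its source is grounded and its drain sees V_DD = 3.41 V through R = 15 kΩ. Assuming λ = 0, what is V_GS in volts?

With gate tied to drain, V_GS = V_DS ≥ V_GS − V_TN, so the device is in saturation.
KCL at the drain: ½ k_n (V_GS − V_TN)² = (V_DD − V_GS)/R.
Let x = V_GS − 0.8. Then 57.8 x² + x − 2.61 = 0, giving x = 0.204 V (positive root), so V_GS = 1 V.
I_D = (V_DD − V_GS)/R = (3.41 − 1) / 15 = 0.16 mA.

V_GS = 1.00 V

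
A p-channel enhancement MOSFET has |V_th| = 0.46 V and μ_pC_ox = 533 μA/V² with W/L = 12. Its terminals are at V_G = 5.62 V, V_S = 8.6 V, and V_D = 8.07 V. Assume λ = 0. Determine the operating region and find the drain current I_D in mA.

Triode; I_D = 7.64 mA

V_SG = V_S − V_G = 8.6 − 5.62 = 2.98 V; V_SD = V_S − V_D = 8.6 − 8.07 = 0.53 V.
k_p = μ_pC_ox · (W/L) = 6.396 mA/V².
V_ov = V_SG − |V_th| = 2.98 − 0.46 = 2.52 V.
Since V_SD = 0.53 V < V_ov = 2.52 V, the device is in the triode region.
I_D = k_p [V_ov · V_SD − ½ V_SD²] = 6.396 × [2.52 × 0.53 − 0.5 × 0.53²] = 7.64 mA.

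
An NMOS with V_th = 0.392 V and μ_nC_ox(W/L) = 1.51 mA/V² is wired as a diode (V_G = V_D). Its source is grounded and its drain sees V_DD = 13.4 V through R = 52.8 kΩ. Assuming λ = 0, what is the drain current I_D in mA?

I_D = 0.236 mA

With gate tied to drain, V_GS = V_DS ≥ V_GS − V_th, so the device is in saturation.
KCL at the drain: ½ k_n (V_GS − V_th)² = (V_DD − V_GS)/R.
Let x = V_GS − 0.392. Then 39.9 x² + x − 13.01 = 0, giving x = 0.559 V (positive root), so V_GS = 0.951 V.
I_D = (V_DD − V_GS)/R = (13.4 − 0.951) / 52.8 = 0.236 mA.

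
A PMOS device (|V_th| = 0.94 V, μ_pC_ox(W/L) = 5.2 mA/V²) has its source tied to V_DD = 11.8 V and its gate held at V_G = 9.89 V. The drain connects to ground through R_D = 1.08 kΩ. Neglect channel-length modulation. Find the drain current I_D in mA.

V_SG = V_DD − V_G = 11.8 − 9.89 = 1.91 V, so V_ov = 1.91 − 0.94 = 0.97 V.
Assume saturation: I_D = ½ k_p V_ov² = 0.5 × 5.2 × 0.97² = 2.45 mA, giving V_SD = V_DD − I_D R_D = 11.8 − 2.45 × 1.08 = 9.16 V.
V_SD = 9.16 V ≥ V_ov = 0.97 V, confirming saturation.

I_D = 2.45 mA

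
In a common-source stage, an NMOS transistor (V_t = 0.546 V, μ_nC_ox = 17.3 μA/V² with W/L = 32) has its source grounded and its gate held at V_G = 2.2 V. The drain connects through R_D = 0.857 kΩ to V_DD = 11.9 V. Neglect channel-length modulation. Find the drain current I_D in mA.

V_GS = V_G = 2.2 V, so V_ov = 2.2 − 0.546 = 1.65 V.
k_n = μ_nC_ox · (W/L) = 0.5536 mA/V².
Assume saturation: I_D = ½ k_n V_ov² = 0.5 × 0.5536 × 1.65² = 0.757 mA, giving V_DS = V_DD − I_D R_D = 11.9 − 0.757 × 0.857 = 11.3 V.
V_DS = 11.3 V ≥ V_ov = 1.65 V, confirming saturation.

I_D = 0.757 mA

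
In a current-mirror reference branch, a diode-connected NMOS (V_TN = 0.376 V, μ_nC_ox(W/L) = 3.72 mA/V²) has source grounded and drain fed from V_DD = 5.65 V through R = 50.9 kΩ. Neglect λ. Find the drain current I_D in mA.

I_D = 0.0991 mA

With gate tied to drain, V_GS = V_DS ≥ V_GS − V_TN, so the device is in saturation.
KCL at the drain: ½ k_n (V_GS − V_TN)² = (V_DD − V_GS)/R.
Let x = V_GS − 0.376. Then 94.7 x² + x − 5.274 = 0, giving x = 0.231 V (positive root), so V_GS = 0.607 V.
I_D = (V_DD − V_GS)/R = (5.65 − 0.607) / 50.9 = 0.0991 mA.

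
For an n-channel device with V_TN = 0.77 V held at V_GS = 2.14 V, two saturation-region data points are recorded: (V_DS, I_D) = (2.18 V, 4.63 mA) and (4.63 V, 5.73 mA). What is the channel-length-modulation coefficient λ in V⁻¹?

λ = 0.123 V⁻¹

With V_GS fixed, I_D ∝ (1 + λ V_DS) in saturation, so I_D2/I_D1 = (1 + λ V_DS2)/(1 + λ V_DS1).
5.73/4.63 = 1.238 = (1 + 4.63 λ)/(1 + 2.18 λ).
Solving: λ (I_D1 V_DS2 − I_D2 V_DS1) = I_D2 − I_D1, so λ = (5.73 − 4.63) / (4.63 × 4.63 − 5.73 × 2.18) = 1.1 / 8.95 = 0.123 V⁻¹.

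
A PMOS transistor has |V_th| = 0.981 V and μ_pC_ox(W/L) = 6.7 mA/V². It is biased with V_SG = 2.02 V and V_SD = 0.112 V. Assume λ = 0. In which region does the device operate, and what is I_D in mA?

V_ov = V_SG − |V_th| = 2.02 − 0.981 = 1.04 V.
Since V_SD = 0.112 V < V_ov = 1.04 V, the device is in the triode region.
I_D = k_p [V_ov · V_SD − ½ V_SD²] = 6.7 × [1.04 × 0.112 − 0.5 × 0.112²] = 0.738 mA.

Triode; I_D = 0.738 mA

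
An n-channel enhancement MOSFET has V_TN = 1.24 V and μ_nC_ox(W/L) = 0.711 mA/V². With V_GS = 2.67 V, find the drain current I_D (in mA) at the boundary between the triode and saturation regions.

I_D = 0.727 mA

At the boundary V_DS = V_ov = V_GS − V_TN = 2.67 − 1.24 = 1.43 V.
I_D = ½ k_n V_ov² = 0.5 × 0.711 × 1.43² = 0.727 mA.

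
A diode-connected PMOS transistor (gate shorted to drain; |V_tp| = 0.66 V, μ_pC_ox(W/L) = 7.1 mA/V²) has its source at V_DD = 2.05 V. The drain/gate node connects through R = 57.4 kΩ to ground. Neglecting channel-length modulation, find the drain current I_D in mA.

With gate tied to drain, V_SG = V_SD ≥ V_SG − |V_tp|, so the device is in saturation.
KCL at the drain: ½ k_p (V_SG − |V_tp|)² = (V_DD − V_SG)/R.
Let x = V_SG − 0.66. Then 204 x² + x − 1.39 = 0, giving x = 0.0802 V (positive root), so V_SG = 0.74 V.
I_D = (V_DD − V_SG)/R = (2.05 − 0.74) / 57.4 = 0.0228 mA.

I_D = 0.0228 mA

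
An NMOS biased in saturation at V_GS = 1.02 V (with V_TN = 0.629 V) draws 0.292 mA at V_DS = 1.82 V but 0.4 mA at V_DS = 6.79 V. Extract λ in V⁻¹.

λ = 0.0861 V⁻¹

With V_GS fixed, I_D ∝ (1 + λ V_DS) in saturation, so I_D2/I_D1 = (1 + λ V_DS2)/(1 + λ V_DS1).
0.4/0.292 = 1.37 = (1 + 6.79 λ)/(1 + 1.82 λ).
Solving: λ (I_D1 V_DS2 − I_D2 V_DS1) = I_D2 − I_D1, so λ = (0.4 − 0.292) / (0.292 × 6.79 − 0.4 × 1.82) = 0.108 / 1.25 = 0.0861 V⁻¹.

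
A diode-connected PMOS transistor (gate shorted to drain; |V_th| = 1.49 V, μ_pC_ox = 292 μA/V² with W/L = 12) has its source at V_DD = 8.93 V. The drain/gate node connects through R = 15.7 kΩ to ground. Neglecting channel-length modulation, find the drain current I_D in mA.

With gate tied to drain, V_SG = V_SD ≥ V_SG − |V_th|, so the device is in saturation.
k_p = μ_pC_ox · (W/L) = 3.504 mA/V².
KCL at the drain: ½ k_p (V_SG − |V_th|)² = (V_DD − V_SG)/R.
Let x = V_SG − 1.49. Then 27.5 x² + x − 7.44 = 0, giving x = 0.502 V (positive root), so V_SG = 1.99 V.
I_D = (V_DD − V_SG)/R = (8.93 − 1.99) / 15.7 = 0.442 mA.

I_D = 0.442 mA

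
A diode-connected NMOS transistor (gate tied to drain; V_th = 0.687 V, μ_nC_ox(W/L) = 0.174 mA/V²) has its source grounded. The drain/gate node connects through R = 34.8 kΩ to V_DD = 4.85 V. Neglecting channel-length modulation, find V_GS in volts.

V_GS = 1.71 V

With gate tied to drain, V_GS = V_DS ≥ V_GS − V_th, so the device is in saturation.
KCL at the drain: ½ k_n (V_GS − V_th)² = (V_DD − V_GS)/R.
Let x = V_GS − 0.687. Then 3.03 x² + x − 4.163 = 0, giving x = 1.02 V (positive root), so V_GS = 1.71 V.
I_D = (V_DD − V_GS)/R = (4.85 − 1.71) / 34.8 = 0.0903 mA.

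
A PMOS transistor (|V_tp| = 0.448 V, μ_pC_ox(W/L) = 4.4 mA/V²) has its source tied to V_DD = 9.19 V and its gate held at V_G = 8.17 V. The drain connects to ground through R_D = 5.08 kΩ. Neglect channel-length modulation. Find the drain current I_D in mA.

I_D = 0.720 mA

V_SG = V_DD − V_G = 9.19 − 8.17 = 1.02 V, so V_ov = 1.02 − 0.448 = 0.572 V.
Assume saturation: I_D = ½ k_p V_ov² = 0.5 × 4.4 × 0.572² = 0.72 mA, giving V_SD = V_DD − I_D R_D = 9.19 − 0.72 × 5.08 = 5.53 V.
V_SD = 5.53 V ≥ V_ov = 0.572 V, confirming saturation.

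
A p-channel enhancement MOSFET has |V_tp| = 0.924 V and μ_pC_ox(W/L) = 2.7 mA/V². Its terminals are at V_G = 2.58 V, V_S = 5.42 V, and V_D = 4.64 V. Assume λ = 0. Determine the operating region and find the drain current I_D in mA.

Triode; I_D = 3.21 mA

V_SG = V_S − V_G = 5.42 − 2.58 = 2.84 V; V_SD = V_S − V_D = 5.42 − 4.64 = 0.78 V.
V_ov = V_SG − |V_tp| = 2.84 − 0.924 = 1.92 V.
Since V_SD = 0.78 V < V_ov = 1.92 V, the device is in the triode region.
I_D = k_p [V_ov · V_SD − ½ V_SD²] = 2.7 × [1.92 × 0.78 − 0.5 × 0.78²] = 3.21 mA.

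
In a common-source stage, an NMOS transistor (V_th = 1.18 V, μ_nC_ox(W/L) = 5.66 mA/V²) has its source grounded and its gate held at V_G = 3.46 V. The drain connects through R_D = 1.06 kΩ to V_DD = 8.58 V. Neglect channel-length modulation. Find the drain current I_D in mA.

I_D = 7.45 mA

V_GS = V_G = 3.46 V, so V_ov = 3.46 − 1.18 = 2.28 V.
Assume saturation: I_D = ½ k_n V_ov² = 0.5 × 5.66 × 2.28² = 14.7 mA, giving V_DS = V_DD − I_D R_D = 8.58 − 14.7 × 1.06 = -7.01 V.
But -7.01 V < V_ov = 2.28 V, so the device is actually in triode.
In triode I_D = k_n[V_ov V_DS − ½ V_DS²] and I_D = (V_DD − V_DS)/R_D. Equating: 3 V_DS² − 14.68 V_DS + 8.58 = 0, giving V_DS = 0.679 V (the root below V_ov).
I_D = (8.58 − 0.679) / 1.06 = 7.45 mA.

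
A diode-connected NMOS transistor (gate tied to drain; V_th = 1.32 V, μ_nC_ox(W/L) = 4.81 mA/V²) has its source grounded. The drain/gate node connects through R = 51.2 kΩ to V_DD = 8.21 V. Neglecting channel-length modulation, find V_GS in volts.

V_GS = 1.55 V

With gate tied to drain, V_GS = V_DS ≥ V_GS − V_th, so the device is in saturation.
KCL at the drain: ½ k_n (V_GS − V_th)² = (V_DD − V_GS)/R.
Let x = V_GS − 1.32. Then 123 x² + x − 6.89 = 0, giving x = 0.233 V (positive root), so V_GS = 1.55 V.
I_D = (V_DD − V_GS)/R = (8.21 − 1.55) / 51.2 = 0.13 mA.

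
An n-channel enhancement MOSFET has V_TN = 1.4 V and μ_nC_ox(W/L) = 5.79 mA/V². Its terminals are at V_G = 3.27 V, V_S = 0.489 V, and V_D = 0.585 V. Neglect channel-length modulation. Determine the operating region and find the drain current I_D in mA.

V_GS = V_G − V_S = 3.27 − 0.489 = 2.78 V; V_DS = V_D − V_S = 0.585 − 0.489 = 0.096 V.
V_ov = V_GS − V_TN = 2.78 − 1.4 = 1.38 V.
Since V_DS = 0.096 V < V_ov = 1.38 V, the device is in the triode region.
I_D = k_n [V_ov · V_DS − ½ V_DS²] = 5.79 × [1.38 × 0.096 − 0.5 × 0.096²] = 0.741 mA.

Triode; I_D = 0.741 mA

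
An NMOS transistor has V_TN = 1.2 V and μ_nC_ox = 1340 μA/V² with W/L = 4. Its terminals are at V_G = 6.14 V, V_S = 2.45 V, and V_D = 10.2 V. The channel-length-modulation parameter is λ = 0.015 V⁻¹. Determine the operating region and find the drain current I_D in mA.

V_GS = V_G − V_S = 6.14 − 2.45 = 3.69 V; V_DS = V_D − V_S = 10.2 − 2.45 = 7.75 V.
k_n = μ_nC_ox · (W/L) = 5.36 mA/V².
V_ov = V_GS − V_TN = 3.69 − 1.2 = 2.49 V.
Since V_DS = 7.75 V ≥ V_ov = 2.49 V, the device is in saturation.
I_D = ½ k_n V_ov² (1 + λ V_DS) = 0.5 × 5.36 × 2.49² × (1 + 0.015 × 7.75) = 18.5 mA.

Saturation; I_D = 18.5 mA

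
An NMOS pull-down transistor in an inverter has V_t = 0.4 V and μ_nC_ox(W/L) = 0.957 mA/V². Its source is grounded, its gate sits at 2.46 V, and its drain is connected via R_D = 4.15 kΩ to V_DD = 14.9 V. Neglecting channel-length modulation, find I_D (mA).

I_D = 2.03 mA

V_GS = V_G = 2.46 V, so V_ov = 2.46 − 0.4 = 2.06 V.
Assume saturation: I_D = ½ k_n V_ov² = 0.5 × 0.957 × 2.06² = 2.03 mA, giving V_DS = V_DD − I_D R_D = 14.9 − 2.03 × 4.15 = 6.47 V.
V_DS = 6.47 V ≥ V_ov = 2.06 V, confirming saturation.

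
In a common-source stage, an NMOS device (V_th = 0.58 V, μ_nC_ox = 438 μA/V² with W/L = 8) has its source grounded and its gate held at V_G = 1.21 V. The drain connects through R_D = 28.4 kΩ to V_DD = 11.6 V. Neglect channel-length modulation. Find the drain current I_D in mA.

I_D = 0.401 mA

V_GS = V_G = 1.21 V, so V_ov = 1.21 − 0.58 = 0.63 V.
k_n = μ_nC_ox · (W/L) = 3.504 mA/V².
Assume saturation: I_D = ½ k_n V_ov² = 0.5 × 3.504 × 0.63² = 0.695 mA, giving V_DS = V_DD − I_D R_D = 11.6 − 0.695 × 28.4 = -8.15 V.
But -8.15 V < V_ov = 0.63 V, so the device is actually in triode.
In triode I_D = k_n[V_ov V_DS − ½ V_DS²] and I_D = (V_DD − V_DS)/R_D. Equating: 49.8 V_DS² − 63.69 V_DS + 11.6 = 0, giving V_DS = 0.22 V (the root below V_ov).
I_D = (11.6 − 0.22) / 28.4 = 0.401 mA.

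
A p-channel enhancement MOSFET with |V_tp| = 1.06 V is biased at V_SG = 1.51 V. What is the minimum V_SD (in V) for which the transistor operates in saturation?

The boundary between triode and saturation is V_SD = V_SG − |V_tp| = V_ov.
V_ov = 1.51 − 1.06 = 0.45 V.

V_SD,sat = 0.450 V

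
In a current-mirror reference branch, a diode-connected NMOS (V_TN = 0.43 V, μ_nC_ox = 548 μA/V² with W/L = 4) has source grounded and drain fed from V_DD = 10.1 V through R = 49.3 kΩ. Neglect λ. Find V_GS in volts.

With gate tied to drain, V_GS = V_DS ≥ V_GS − V_TN, so the device is in saturation.
k_n = μ_nC_ox · (W/L) = 2.192 mA/V².
KCL at the drain: ½ k_n (V_GS − V_TN)² = (V_DD − V_GS)/R.
Let x = V_GS − 0.43. Then 54 x² + x − 9.67 = 0, giving x = 0.414 V (positive root), so V_GS = 0.844 V.
I_D = (V_DD − V_GS)/R = (10.1 − 0.844) / 49.3 = 0.188 mA.

V_GS = 0.844 V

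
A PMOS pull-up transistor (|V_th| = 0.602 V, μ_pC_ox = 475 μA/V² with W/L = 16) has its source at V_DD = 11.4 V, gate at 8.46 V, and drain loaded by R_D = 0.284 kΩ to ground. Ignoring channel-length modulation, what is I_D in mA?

V_SG = V_DD − V_G = 11.4 − 8.46 = 2.94 V, so V_ov = 2.94 − 0.602 = 2.34 V.
k_p = μ_pC_ox · (W/L) = 7.6 mA/V².
Assume saturation: I_D = ½ k_p V_ov² = 0.5 × 7.6 × 2.34² = 20.8 mA, giving V_SD = V_DD − I_D R_D = 11.4 − 20.8 × 0.284 = 5.5 V.
V_SD = 5.5 V ≥ V_ov = 2.34 V, confirming saturation.

I_D = 20.8 mA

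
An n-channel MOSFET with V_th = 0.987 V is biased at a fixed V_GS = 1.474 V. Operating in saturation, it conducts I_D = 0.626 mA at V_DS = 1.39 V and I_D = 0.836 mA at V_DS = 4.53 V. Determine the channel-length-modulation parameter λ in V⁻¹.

λ = 0.125 V⁻¹

With V_GS fixed, I_D ∝ (1 + λ V_DS) in saturation, so I_D2/I_D1 = (1 + λ V_DS2)/(1 + λ V_DS1).
0.836/0.626 = 1.335 = (1 + 4.53 λ)/(1 + 1.39 λ).
Solving: λ (I_D1 V_DS2 − I_D2 V_DS1) = I_D2 − I_D1, so λ = (0.836 − 0.626) / (0.626 × 4.53 − 0.836 × 1.39) = 0.21 / 1.67 = 0.125 V⁻¹.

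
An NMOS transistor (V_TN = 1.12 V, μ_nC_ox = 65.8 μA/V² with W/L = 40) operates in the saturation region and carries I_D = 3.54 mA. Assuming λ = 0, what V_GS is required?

k_n = μ_nC_ox · (W/L) = 2.632 mA/V².
In saturation I_D = ½ k_n (V_GS − V_TN)², so V_GS − V_TN = √(2 I_D / k_n) = √(2 × 3.54 / 2.632) = 1.64 V.
V_GS = 1.12 + 1.64 = 2.76 V.

V_GS = 2.76 V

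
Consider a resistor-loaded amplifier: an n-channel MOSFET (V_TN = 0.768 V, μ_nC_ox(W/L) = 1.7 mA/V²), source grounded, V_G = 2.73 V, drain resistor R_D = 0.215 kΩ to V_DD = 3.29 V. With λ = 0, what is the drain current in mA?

V_GS = V_G = 2.73 V, so V_ov = 2.73 − 0.768 = 1.96 V.
Assume saturation: I_D = ½ k_n V_ov² = 0.5 × 1.7 × 1.96² = 3.27 mA, giving V_DS = V_DD − I_D R_D = 3.29 − 3.27 × 0.215 = 2.59 V.
V_DS = 2.59 V ≥ V_ov = 1.96 V, confirming saturation.

I_D = 3.27 mA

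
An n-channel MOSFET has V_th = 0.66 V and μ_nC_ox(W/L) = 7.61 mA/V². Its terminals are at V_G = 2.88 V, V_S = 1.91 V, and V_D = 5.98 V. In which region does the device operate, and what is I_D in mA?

V_GS = V_G − V_S = 2.88 − 1.91 = 0.97 V; V_DS = V_D − V_S = 5.98 − 1.91 = 4.07 V.
V_ov = V_GS − V_th = 0.97 − 0.66 = 0.31 V.
Since V_DS = 4.07 V ≥ V_ov = 0.31 V, the device is in saturation.
I_D = ½ k_n V_ov² = 0.5 × 7.61 × 0.31² = 0.366 mA.

Saturation; I_D = 0.366 mA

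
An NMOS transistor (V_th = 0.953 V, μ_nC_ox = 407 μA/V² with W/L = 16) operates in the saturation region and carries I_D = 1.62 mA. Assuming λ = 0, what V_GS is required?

k_n = μ_nC_ox · (W/L) = 6.512 mA/V².
In saturation I_D = ½ k_n (V_GS − V_th)², so V_GS − V_th = √(2 I_D / k_n) = √(2 × 1.62 / 6.512) = 0.705 V.
V_GS = 0.953 + 0.705 = 1.66 V.

V_GS = 1.66 V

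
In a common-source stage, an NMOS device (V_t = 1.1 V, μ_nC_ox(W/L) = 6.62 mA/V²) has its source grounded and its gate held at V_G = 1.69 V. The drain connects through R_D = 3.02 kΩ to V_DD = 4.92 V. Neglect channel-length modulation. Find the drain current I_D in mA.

V_GS = V_G = 1.69 V, so V_ov = 1.69 − 1.1 = 0.59 V.
Assume saturation: I_D = ½ k_n V_ov² = 0.5 × 6.62 × 0.59² = 1.15 mA, giving V_DS = V_DD − I_D R_D = 4.92 − 1.15 × 3.02 = 1.44 V.
V_DS = 1.44 V ≥ V_ov = 0.59 V, confirming saturation.

I_D = 1.15 mA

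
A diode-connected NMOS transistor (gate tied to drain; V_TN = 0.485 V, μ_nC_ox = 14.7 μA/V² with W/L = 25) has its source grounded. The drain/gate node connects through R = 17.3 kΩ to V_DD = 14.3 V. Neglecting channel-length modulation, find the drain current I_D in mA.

With gate tied to drain, V_GS = V_DS ≥ V_GS − V_TN, so the device is in saturation.
k_n = μ_nC_ox · (W/L) = 0.3675 mA/V².
KCL at the drain: ½ k_n (V_GS − V_TN)² = (V_DD − V_GS)/R.
Let x = V_GS − 0.485. Then 3.18 x² + x − 13.82 = 0, giving x = 1.93 V (positive root), so V_GS = 2.42 V.
I_D = (V_DD − V_GS)/R = (14.3 − 2.42) / 17.3 = 0.687 mA.

I_D = 0.687 mA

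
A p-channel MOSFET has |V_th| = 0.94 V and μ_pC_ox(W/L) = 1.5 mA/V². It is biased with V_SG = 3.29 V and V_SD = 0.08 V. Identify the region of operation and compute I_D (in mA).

Triode; I_D = 0.277 mA

V_ov = V_SG − |V_th| = 3.29 − 0.94 = 2.35 V.
Since V_SD = 0.08 V < V_ov = 2.35 V, the device is in the triode region.
I_D = k_p [V_ov · V_SD − ½ V_SD²] = 1.5 × [2.35 × 0.08 − 0.5 × 0.08²] = 0.277 mA.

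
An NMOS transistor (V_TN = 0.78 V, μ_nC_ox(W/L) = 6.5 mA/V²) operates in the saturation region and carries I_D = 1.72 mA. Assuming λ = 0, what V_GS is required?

In saturation I_D = ½ k_n (V_GS − V_TN)², so V_GS − V_TN = √(2 I_D / k_n) = √(2 × 1.72 / 6.5) = 0.727 V.
V_GS = 0.78 + 0.727 = 1.51 V.

V_GS = 1.51 V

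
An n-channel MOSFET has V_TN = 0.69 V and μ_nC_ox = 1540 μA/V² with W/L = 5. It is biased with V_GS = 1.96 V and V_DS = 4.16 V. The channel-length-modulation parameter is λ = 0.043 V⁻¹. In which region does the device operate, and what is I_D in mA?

k_n = μ_nC_ox · (W/L) = 7.7 mA/V².
V_ov = V_GS − V_TN = 1.96 − 0.69 = 1.27 V.
Since V_DS = 4.16 V ≥ V_ov = 1.27 V, the device is in saturation.
I_D = ½ k_n V_ov² (1 + λ V_DS) = 0.5 × 7.7 × 1.27² × (1 + 0.043 × 4.16) = 7.32 mA.

Saturation; I_D = 7.32 mA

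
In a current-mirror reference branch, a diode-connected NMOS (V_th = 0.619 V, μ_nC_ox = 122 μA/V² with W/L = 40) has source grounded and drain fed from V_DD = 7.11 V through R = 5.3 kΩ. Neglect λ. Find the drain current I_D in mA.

I_D = 1.10 mA

With gate tied to drain, V_GS = V_DS ≥ V_GS − V_th, so the device is in saturation.
k_n = μ_nC_ox · (W/L) = 4.88 mA/V².
KCL at the drain: ½ k_n (V_GS − V_th)² = (V_DD − V_GS)/R.
Let x = V_GS − 0.619. Then 12.9 x² + x − 6.491 = 0, giving x = 0.671 V (positive root), so V_GS = 1.29 V.
I_D = (V_DD − V_GS)/R = (7.11 − 1.29) / 5.3 = 1.1 mA.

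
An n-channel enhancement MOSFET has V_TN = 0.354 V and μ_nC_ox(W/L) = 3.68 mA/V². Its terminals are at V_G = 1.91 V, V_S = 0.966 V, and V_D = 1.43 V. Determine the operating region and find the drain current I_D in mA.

V_GS = V_G − V_S = 1.91 − 0.966 = 0.944 V; V_DS = V_D − V_S = 1.43 − 0.966 = 0.464 V.
V_ov = V_GS − V_TN = 0.944 − 0.354 = 0.59 V.
Since V_DS = 0.464 V < V_ov = 0.59 V, the device is in the triode region.
I_D = k_n [V_ov · V_DS − ½ V_DS²] = 3.68 × [0.59 × 0.464 − 0.5 × 0.464²] = 0.611 mA.

Triode; I_D = 0.611 mA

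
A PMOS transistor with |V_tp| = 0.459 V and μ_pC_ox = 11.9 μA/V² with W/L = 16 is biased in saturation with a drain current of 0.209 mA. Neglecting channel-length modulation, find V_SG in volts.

V_SG = 1.94 V

k_p = μ_pC_ox · (W/L) = 0.1904 mA/V².
In saturation I_D = ½ k_p (V_SG − |V_tp|)², so V_SG − |V_tp| = √(2 I_D / k_p) = √(2 × 0.209 / 0.1904) = 1.48 V.
V_SG = 0.459 + 1.48 = 1.94 V.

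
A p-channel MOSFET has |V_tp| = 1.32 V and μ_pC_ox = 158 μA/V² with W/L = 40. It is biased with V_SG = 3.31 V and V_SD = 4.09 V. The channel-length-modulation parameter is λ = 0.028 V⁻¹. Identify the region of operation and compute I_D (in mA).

Saturation; I_D = 13.9 mA

k_p = μ_pC_ox · (W/L) = 6.32 mA/V².
V_ov = V_SG − |V_tp| = 3.31 − 1.32 = 1.99 V.
Since V_SD = 4.09 V ≥ V_ov = 1.99 V, the device is in saturation.
I_D = ½ k_p V_ov² (1 + λ V_SD) = 0.5 × 6.32 × 1.99² × (1 + 0.028 × 4.09) = 13.9 mA.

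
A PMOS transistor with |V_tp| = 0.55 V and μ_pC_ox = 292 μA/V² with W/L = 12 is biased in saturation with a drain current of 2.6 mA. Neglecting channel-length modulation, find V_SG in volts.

k_p = μ_pC_ox · (W/L) = 3.504 mA/V².
In saturation I_D = ½ k_p (V_SG − |V_tp|)², so V_SG − |V_tp| = √(2 I_D / k_p) = √(2 × 2.6 / 3.504) = 1.22 V.
V_SG = 0.55 + 1.22 = 1.77 V.

V_SG = 1.77 V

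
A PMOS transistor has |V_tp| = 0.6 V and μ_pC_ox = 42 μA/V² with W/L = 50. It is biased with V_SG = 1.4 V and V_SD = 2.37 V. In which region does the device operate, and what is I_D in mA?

k_p = μ_pC_ox · (W/L) = 2.1 mA/V².
V_ov = V_SG − |V_tp| = 1.4 − 0.6 = 0.8 V.
Since V_SD = 2.37 V ≥ V_ov = 0.8 V, the device is in saturation.
I_D = ½ k_p V_ov² = 0.5 × 2.1 × 0.8² = 0.672 mA.

Saturation; I_D = 0.672 mA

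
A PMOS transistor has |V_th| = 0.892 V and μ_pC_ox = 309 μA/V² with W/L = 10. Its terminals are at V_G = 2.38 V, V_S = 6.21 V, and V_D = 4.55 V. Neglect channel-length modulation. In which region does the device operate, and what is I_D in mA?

V_SG = V_S − V_G = 6.21 − 2.38 = 3.83 V; V_SD = V_S − V_D = 6.21 − 4.55 = 1.66 V.
k_p = μ_pC_ox · (W/L) = 3.09 mA/V².
V_ov = V_SG − |V_th| = 3.83 − 0.892 = 2.94 V.
Since V_SD = 1.66 V < V_ov = 2.94 V, the device is in the triode region.
I_D = k_p [V_ov · V_SD − ½ V_SD²] = 3.09 × [2.94 × 1.66 − 0.5 × 1.66²] = 10.8 mA.

Triode; I_D = 10.8 mA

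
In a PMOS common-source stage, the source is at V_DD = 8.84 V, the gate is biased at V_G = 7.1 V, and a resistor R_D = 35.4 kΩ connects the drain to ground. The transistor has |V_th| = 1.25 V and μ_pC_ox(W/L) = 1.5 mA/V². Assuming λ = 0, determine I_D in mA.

I_D = 0.180 mA

V_SG = V_DD − V_G = 8.84 − 7.1 = 1.74 V, so V_ov = 1.74 − 1.25 = 0.49 V.
Assume saturation: I_D = ½ k_p V_ov² = 0.5 × 1.5 × 0.49² = 0.18 mA, giving V_SD = V_DD − I_D R_D = 8.84 − 0.18 × 35.4 = 2.47 V.
V_SD = 2.47 V ≥ V_ov = 0.49 V, confirming saturation.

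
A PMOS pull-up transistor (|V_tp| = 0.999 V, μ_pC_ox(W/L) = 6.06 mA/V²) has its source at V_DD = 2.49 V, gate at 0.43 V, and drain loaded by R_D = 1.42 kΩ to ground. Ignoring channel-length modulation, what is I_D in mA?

I_D = 1.56 mA

V_SG = V_DD − V_G = 2.49 − 0.43 = 2.06 V, so V_ov = 2.06 − 0.999 = 1.06 V.
Assume saturation: I_D = ½ k_p V_ov² = 0.5 × 6.06 × 1.06² = 3.41 mA, giving V_SD = V_DD − I_D R_D = 2.49 − 3.41 × 1.42 = -2.35 V.
But -2.35 V < V_ov = 1.06 V, so the device is actually in triode.
In triode I_D = k_p[V_ov V_SD − ½ V_SD²] and I_D = (V_DD − V_SD)/R_D. Equating: 4.3 V_SD² − 10.13 V_SD + 2.49 = 0, giving V_SD = 0.279 V (the root below V_ov).
I_D = (2.49 − 0.279) / 1.42 = 1.56 mA.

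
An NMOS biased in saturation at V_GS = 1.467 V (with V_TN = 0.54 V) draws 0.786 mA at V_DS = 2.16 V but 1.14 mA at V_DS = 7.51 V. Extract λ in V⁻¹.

λ = 0.103 V⁻¹

With V_GS fixed, I_D ∝ (1 + λ V_DS) in saturation, so I_D2/I_D1 = (1 + λ V_DS2)/(1 + λ V_DS1).
1.14/0.786 = 1.45 = (1 + 7.51 λ)/(1 + 2.16 λ).
Solving: λ (I_D1 V_DS2 − I_D2 V_DS1) = I_D2 − I_D1, so λ = (1.14 − 0.786) / (0.786 × 7.51 − 1.14 × 2.16) = 0.354 / 3.44 = 0.103 V⁻¹.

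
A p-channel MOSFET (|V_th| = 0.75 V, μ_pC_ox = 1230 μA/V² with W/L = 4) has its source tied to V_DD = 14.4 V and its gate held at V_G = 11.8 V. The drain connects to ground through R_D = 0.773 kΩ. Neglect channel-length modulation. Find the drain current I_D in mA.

V_SG = V_DD − V_G = 14.4 − 11.8 = 2.6 V, so V_ov = 2.6 − 0.75 = 1.85 V.
k_p = μ_pC_ox · (W/L) = 4.92 mA/V².
Assume saturation: I_D = ½ k_p V_ov² = 0.5 × 4.92 × 1.85² = 8.42 mA, giving V_SD = V_DD − I_D R_D = 14.4 − 8.42 × 0.773 = 7.89 V.
V_SD = 7.89 V ≥ V_ov = 1.85 V, confirming saturation.

I_D = 8.42 mA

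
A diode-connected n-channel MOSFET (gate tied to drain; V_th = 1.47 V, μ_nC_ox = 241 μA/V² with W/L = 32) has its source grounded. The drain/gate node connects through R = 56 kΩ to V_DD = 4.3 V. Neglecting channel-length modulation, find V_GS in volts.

V_GS = 1.58 V

With gate tied to drain, V_GS = V_DS ≥ V_GS − V_th, so the device is in saturation.
k_n = μ_nC_ox · (W/L) = 7.712 mA/V².
KCL at the drain: ½ k_n (V_GS − V_th)² = (V_DD − V_GS)/R.
Let x = V_GS − 1.47. Then 216 x² + x − 2.83 = 0, giving x = 0.112 V (positive root), so V_GS = 1.58 V.
I_D = (V_DD − V_GS)/R = (4.3 − 1.58) / 56 = 0.0485 mA.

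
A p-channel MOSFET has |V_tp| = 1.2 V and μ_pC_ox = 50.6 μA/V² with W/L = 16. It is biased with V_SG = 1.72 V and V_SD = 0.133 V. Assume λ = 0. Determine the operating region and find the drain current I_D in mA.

k_p = μ_pC_ox · (W/L) = 0.8096 mA/V².
V_ov = V_SG − |V_tp| = 1.72 − 1.2 = 0.52 V.
Since V_SD = 0.133 V < V_ov = 0.52 V, the device is in the triode region.
I_D = k_p [V_ov · V_SD − ½ V_SD²] = 0.8096 × [0.52 × 0.133 − 0.5 × 0.133²] = 0.0488 mA.

Triode; I_D = 0.0488 mA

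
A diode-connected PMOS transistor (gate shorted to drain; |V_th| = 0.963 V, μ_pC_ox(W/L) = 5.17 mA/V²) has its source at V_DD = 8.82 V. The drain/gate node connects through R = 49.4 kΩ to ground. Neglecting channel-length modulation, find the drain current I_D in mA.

With gate tied to drain, V_SG = V_SD ≥ V_SG − |V_th|, so the device is in saturation.
KCL at the drain: ½ k_p (V_SG − |V_th|)² = (V_DD − V_SG)/R.
Let x = V_SG − 0.963. Then 128 x² + x − 7.857 = 0, giving x = 0.244 V (positive root), so V_SG = 1.21 V.
I_D = (V_DD − V_SG)/R = (8.82 − 1.21) / 49.4 = 0.154 mA.

I_D = 0.154 mA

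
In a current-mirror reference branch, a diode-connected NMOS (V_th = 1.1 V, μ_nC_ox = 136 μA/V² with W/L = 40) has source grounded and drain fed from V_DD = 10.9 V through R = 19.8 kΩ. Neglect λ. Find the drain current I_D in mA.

With gate tied to drain, V_GS = V_DS ≥ V_GS − V_th, so the device is in saturation.
k_n = μ_nC_ox · (W/L) = 5.44 mA/V².
KCL at the drain: ½ k_n (V_GS − V_th)² = (V_DD − V_GS)/R.
Let x = V_GS − 1.1. Then 53.9 x² + x − 9.8 = 0, giving x = 0.417 V (positive root), so V_GS = 1.52 V.
I_D = (V_DD − V_GS)/R = (10.9 − 1.52) / 19.8 = 0.474 mA.

I_D = 0.474 mA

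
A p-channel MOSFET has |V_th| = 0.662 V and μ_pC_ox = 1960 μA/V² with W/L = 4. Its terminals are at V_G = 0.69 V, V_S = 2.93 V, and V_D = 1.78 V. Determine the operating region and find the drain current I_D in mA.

V_SG = V_S − V_G = 2.93 − 0.69 = 2.24 V; V_SD = V_S − V_D = 2.93 − 1.78 = 1.15 V.
k_p = μ_pC_ox · (W/L) = 7.84 mA/V².
V_ov = V_SG − |V_th| = 2.24 − 0.662 = 1.58 V.
Since V_SD = 1.15 V < V_ov = 1.58 V, the device is in the triode region.
I_D = k_p [V_ov · V_SD − ½ V_SD²] = 7.84 × [1.58 × 1.15 − 0.5 × 1.15²] = 9.04 mA.

Triode; I_D = 9.04 mA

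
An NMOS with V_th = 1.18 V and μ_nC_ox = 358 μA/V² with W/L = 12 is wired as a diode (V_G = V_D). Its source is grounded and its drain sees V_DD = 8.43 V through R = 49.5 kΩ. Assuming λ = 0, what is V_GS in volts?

V_GS = 1.44 V

With gate tied to drain, V_GS = V_DS ≥ V_GS − V_th, so the device is in saturation.
k_n = μ_nC_ox · (W/L) = 4.296 mA/V².
KCL at the drain: ½ k_n (V_GS − V_th)² = (V_DD − V_GS)/R.
Let x = V_GS − 1.18. Then 106 x² + x − 7.25 = 0, giving x = 0.256 V (positive root), so V_GS = 1.44 V.
I_D = (V_DD − V_GS)/R = (8.43 − 1.44) / 49.5 = 0.141 mA.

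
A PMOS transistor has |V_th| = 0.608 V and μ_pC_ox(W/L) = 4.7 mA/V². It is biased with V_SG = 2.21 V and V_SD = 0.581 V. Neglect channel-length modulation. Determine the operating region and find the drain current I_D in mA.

V_ov = V_SG − |V_th| = 2.21 − 0.608 = 1.6 V.
Since V_SD = 0.581 V < V_ov = 1.6 V, the device is in the triode region.
I_D = k_p [V_ov · V_SD − ½ V_SD²] = 4.7 × [1.6 × 0.581 − 0.5 × 0.581²] = 3.58 mA.

Triode; I_D = 3.58 mA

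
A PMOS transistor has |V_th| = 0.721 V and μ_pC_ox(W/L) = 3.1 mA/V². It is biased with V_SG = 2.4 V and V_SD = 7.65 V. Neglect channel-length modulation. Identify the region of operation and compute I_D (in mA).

Saturation; I_D = 4.37 mA

V_ov = V_SG − |V_th| = 2.4 − 0.721 = 1.68 V.
Since V_SD = 7.65 V ≥ V_ov = 1.68 V, the device is in saturation.
I_D = ½ k_p V_ov² = 0.5 × 3.1 × 1.68² = 4.37 mA.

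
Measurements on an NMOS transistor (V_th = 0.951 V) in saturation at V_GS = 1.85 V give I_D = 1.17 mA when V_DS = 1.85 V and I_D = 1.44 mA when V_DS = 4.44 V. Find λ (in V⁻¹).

λ = 0.107 V⁻¹

With V_GS fixed, I_D ∝ (1 + λ V_DS) in saturation, so I_D2/I_D1 = (1 + λ V_DS2)/(1 + λ V_DS1).
1.44/1.17 = 1.231 = (1 + 4.44 λ)/(1 + 1.85 λ).
Solving: λ (I_D1 V_DS2 − I_D2 V_DS1) = I_D2 − I_D1, so λ = (1.44 − 1.17) / (1.17 × 4.44 − 1.44 × 1.85) = 0.27 / 2.53 = 0.107 V⁻¹.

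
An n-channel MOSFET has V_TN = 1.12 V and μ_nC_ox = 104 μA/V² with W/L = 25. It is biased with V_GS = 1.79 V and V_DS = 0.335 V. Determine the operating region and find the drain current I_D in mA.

Triode; I_D = 0.438 mA

k_n = μ_nC_ox · (W/L) = 2.6 mA/V².
V_ov = V_GS − V_TN = 1.79 − 1.12 = 0.67 V.
Since V_DS = 0.335 V < V_ov = 0.67 V, the device is in the triode region.
I_D = k_n [V_ov · V_DS − ½ V_DS²] = 2.6 × [0.67 × 0.335 − 0.5 × 0.335²] = 0.438 mA.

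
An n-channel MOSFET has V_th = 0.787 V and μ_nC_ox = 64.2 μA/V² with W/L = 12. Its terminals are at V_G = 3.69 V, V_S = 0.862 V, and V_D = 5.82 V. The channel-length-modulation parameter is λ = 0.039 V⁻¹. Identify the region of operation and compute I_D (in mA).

V_GS = V_G − V_S = 3.69 − 0.862 = 2.83 V; V_DS = V_D − V_S = 5.82 − 0.862 = 4.96 V.
k_n = μ_nC_ox · (W/L) = 0.7704 mA/V².
V_ov = V_GS − V_th = 2.83 − 0.787 = 2.04 V.
Since V_DS = 4.96 V ≥ V_ov = 2.04 V, the device is in saturation.
I_D = ½ k_n V_ov² (1 + λ V_DS) = 0.5 × 0.7704 × 2.04² × (1 + 0.039 × 4.96) = 1.91 mA.

Saturation; I_D = 1.91 mA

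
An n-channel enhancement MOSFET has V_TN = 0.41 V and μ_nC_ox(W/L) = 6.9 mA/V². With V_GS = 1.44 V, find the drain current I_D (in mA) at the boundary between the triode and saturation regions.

At the boundary V_DS = V_ov = V_GS − V_TN = 1.44 − 0.41 = 1.03 V.
I_D = ½ k_n V_ov² = 0.5 × 6.9 × 1.03² = 3.66 mA.

I_D = 3.66 mA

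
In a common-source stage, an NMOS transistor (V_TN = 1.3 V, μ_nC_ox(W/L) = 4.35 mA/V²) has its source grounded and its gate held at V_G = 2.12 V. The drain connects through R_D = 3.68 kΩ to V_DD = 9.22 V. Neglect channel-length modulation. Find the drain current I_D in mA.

I_D = 1.46 mA

V_GS = V_G = 2.12 V, so V_ov = 2.12 − 1.3 = 0.82 V.
Assume saturation: I_D = ½ k_n V_ov² = 0.5 × 4.35 × 0.82² = 1.46 mA, giving V_DS = V_DD − I_D R_D = 9.22 − 1.46 × 3.68 = 3.84 V.
V_DS = 3.84 V ≥ V_ov = 0.82 V, confirming saturation.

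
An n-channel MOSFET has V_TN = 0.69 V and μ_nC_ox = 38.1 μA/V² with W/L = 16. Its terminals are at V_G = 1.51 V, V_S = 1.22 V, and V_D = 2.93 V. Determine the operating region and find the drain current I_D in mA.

V_GS = V_G − V_S = 1.51 − 1.22 = 0.29 V; V_DS = V_D − V_S = 2.93 − 1.22 = 1.71 V.
V_GS = 0.29 V < V_TN = 0.69 V, so the transistor is in cutoff.

Cutoff; I_D = 0 mA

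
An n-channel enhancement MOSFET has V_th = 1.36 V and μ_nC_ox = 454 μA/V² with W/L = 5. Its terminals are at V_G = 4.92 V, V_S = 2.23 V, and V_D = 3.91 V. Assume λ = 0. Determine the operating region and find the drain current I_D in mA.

V_GS = V_G − V_S = 4.92 − 2.23 = 2.69 V; V_DS = V_D − V_S = 3.91 − 2.23 = 1.68 V.
k_n = μ_nC_ox · (W/L) = 2.27 mA/V².
V_ov = V_GS − V_th = 2.69 − 1.36 = 1.33 V.
Since V_DS = 1.68 V ≥ V_ov = 1.33 V, the device is in saturation.
I_D = ½ k_n V_ov² = 0.5 × 2.27 × 1.33² = 2.01 mA.

Saturation; I_D = 2.01 mA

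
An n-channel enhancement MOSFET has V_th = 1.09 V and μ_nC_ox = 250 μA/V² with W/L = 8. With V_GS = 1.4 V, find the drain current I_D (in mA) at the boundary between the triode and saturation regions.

I_D = 0.0961 mA

At the boundary V_DS = V_ov = V_GS − V_th = 1.4 − 1.09 = 0.31 V.
k_n = μ_nC_ox · (W/L) = 2 mA/V².
I_D = ½ k_n V_ov² = 0.5 × 2 × 0.31² = 0.0961 mA.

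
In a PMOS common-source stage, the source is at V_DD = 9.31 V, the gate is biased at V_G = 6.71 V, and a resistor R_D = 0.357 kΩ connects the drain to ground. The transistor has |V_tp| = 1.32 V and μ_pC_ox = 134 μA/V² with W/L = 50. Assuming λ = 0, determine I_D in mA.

V_SG = V_DD − V_G = 9.31 − 6.71 = 2.6 V, so V_ov = 2.6 − 1.32 = 1.28 V.
k_p = μ_pC_ox · (W/L) = 6.7 mA/V².
Assume saturation: I_D = ½ k_p V_ov² = 0.5 × 6.7 × 1.28² = 5.49 mA, giving V_SD = V_DD − I_D R_D = 9.31 − 5.49 × 0.357 = 7.35 V.
V_SD = 7.35 V ≥ V_ov = 1.28 V, confirming saturation.

I_D = 5.49 mA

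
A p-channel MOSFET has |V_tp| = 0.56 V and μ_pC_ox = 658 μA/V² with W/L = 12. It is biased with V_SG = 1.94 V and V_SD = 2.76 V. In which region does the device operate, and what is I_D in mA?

Saturation; I_D = 7.52 mA

k_p = μ_pC_ox · (W/L) = 7.896 mA/V².
V_ov = V_SG − |V_tp| = 1.94 − 0.56 = 1.38 V.
Since V_SD = 2.76 V ≥ V_ov = 1.38 V, the device is in saturation.
I_D = ½ k_p V_ov² = 0.5 × 7.896 × 1.38² = 7.52 mA.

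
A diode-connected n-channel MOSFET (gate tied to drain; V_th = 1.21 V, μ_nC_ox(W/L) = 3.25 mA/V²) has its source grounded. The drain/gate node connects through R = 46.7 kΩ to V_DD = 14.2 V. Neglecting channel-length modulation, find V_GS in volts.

With gate tied to drain, V_GS = V_DS ≥ V_GS − V_th, so the device is in saturation.
KCL at the drain: ½ k_n (V_GS − V_th)² = (V_DD − V_GS)/R.
Let x = V_GS − 1.21. Then 75.9 x² + x − 12.99 = 0, giving x = 0.407 V (positive root), so V_GS = 1.62 V.
I_D = (V_DD − V_GS)/R = (14.2 − 1.62) / 46.7 = 0.269 mA.

V_GS = 1.62 V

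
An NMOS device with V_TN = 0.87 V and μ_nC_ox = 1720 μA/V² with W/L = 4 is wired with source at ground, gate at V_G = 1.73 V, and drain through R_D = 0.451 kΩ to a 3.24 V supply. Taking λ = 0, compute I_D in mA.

V_GS = V_G = 1.73 V, so V_ov = 1.73 − 0.87 = 0.86 V.
k_n = μ_nC_ox · (W/L) = 6.88 mA/V².
Assume saturation: I_D = ½ k_n V_ov² = 0.5 × 6.88 × 0.86² = 2.54 mA, giving V_DS = V_DD − I_D R_D = 3.24 − 2.54 × 0.451 = 2.09 V.
V_DS = 2.09 V ≥ V_ov = 0.86 V, confirming saturation.

I_D = 2.54 mA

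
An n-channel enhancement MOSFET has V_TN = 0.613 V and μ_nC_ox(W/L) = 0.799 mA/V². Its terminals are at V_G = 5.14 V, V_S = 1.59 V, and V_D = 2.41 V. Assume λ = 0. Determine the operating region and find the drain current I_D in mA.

Triode; I_D = 1.66 mA

V_GS = V_G − V_S = 5.14 − 1.59 = 3.55 V; V_DS = V_D − V_S = 2.41 − 1.59 = 0.82 V.
V_ov = V_GS − V_TN = 3.55 − 0.613 = 2.94 V.
Since V_DS = 0.82 V < V_ov = 2.94 V, the device is in the triode region.
I_D = k_n [V_ov · V_DS − ½ V_DS²] = 0.799 × [2.94 × 0.82 − 0.5 × 0.82²] = 1.66 mA.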